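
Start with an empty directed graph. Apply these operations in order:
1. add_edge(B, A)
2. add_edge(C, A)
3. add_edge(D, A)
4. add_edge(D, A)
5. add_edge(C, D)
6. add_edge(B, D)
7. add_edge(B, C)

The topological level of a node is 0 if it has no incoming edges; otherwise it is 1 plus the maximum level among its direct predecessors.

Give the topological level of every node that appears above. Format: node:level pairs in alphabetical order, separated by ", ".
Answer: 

Op 1: add_edge(B, A). Edges now: 1
Op 2: add_edge(C, A). Edges now: 2
Op 3: add_edge(D, A). Edges now: 3
Op 4: add_edge(D, A) (duplicate, no change). Edges now: 3
Op 5: add_edge(C, D). Edges now: 4
Op 6: add_edge(B, D). Edges now: 5
Op 7: add_edge(B, C). Edges now: 6
Compute levels (Kahn BFS):
  sources (in-degree 0): B
  process B: level=0
    B->A: in-degree(A)=2, level(A)>=1
    B->C: in-degree(C)=0, level(C)=1, enqueue
    B->D: in-degree(D)=1, level(D)>=1
  process C: level=1
    C->A: in-degree(A)=1, level(A)>=2
    C->D: in-degree(D)=0, level(D)=2, enqueue
  process D: level=2
    D->A: in-degree(A)=0, level(A)=3, enqueue
  process A: level=3
All levels: A:3, B:0, C:1, D:2

Answer: A:3, B:0, C:1, D:2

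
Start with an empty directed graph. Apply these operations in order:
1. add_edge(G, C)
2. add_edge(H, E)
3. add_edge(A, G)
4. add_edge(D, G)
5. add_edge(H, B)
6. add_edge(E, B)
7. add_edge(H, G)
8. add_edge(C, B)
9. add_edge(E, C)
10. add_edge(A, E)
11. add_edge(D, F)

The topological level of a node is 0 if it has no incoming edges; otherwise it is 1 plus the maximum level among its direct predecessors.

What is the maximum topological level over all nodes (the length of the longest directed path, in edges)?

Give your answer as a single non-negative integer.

Op 1: add_edge(G, C). Edges now: 1
Op 2: add_edge(H, E). Edges now: 2
Op 3: add_edge(A, G). Edges now: 3
Op 4: add_edge(D, G). Edges now: 4
Op 5: add_edge(H, B). Edges now: 5
Op 6: add_edge(E, B). Edges now: 6
Op 7: add_edge(H, G). Edges now: 7
Op 8: add_edge(C, B). Edges now: 8
Op 9: add_edge(E, C). Edges now: 9
Op 10: add_edge(A, E). Edges now: 10
Op 11: add_edge(D, F). Edges now: 11
Compute levels (Kahn BFS):
  sources (in-degree 0): A, D, H
  process A: level=0
    A->E: in-degree(E)=1, level(E)>=1
    A->G: in-degree(G)=2, level(G)>=1
  process D: level=0
    D->F: in-degree(F)=0, level(F)=1, enqueue
    D->G: in-degree(G)=1, level(G)>=1
  process H: level=0
    H->B: in-degree(B)=2, level(B)>=1
    H->E: in-degree(E)=0, level(E)=1, enqueue
    H->G: in-degree(G)=0, level(G)=1, enqueue
  process F: level=1
  process E: level=1
    E->B: in-degree(B)=1, level(B)>=2
    E->C: in-degree(C)=1, level(C)>=2
  process G: level=1
    G->C: in-degree(C)=0, level(C)=2, enqueue
  process C: level=2
    C->B: in-degree(B)=0, level(B)=3, enqueue
  process B: level=3
All levels: A:0, B:3, C:2, D:0, E:1, F:1, G:1, H:0
max level = 3

Answer: 3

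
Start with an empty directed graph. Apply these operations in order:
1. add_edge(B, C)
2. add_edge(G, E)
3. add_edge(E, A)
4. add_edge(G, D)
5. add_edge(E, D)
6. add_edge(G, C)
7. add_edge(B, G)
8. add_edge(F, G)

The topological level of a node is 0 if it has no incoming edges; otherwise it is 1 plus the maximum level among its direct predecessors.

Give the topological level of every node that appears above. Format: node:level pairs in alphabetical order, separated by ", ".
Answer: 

Answer: A:3, B:0, C:2, D:3, E:2, F:0, G:1

Derivation:
Op 1: add_edge(B, C). Edges now: 1
Op 2: add_edge(G, E). Edges now: 2
Op 3: add_edge(E, A). Edges now: 3
Op 4: add_edge(G, D). Edges now: 4
Op 5: add_edge(E, D). Edges now: 5
Op 6: add_edge(G, C). Edges now: 6
Op 7: add_edge(B, G). Edges now: 7
Op 8: add_edge(F, G). Edges now: 8
Compute levels (Kahn BFS):
  sources (in-degree 0): B, F
  process B: level=0
    B->C: in-degree(C)=1, level(C)>=1
    B->G: in-degree(G)=1, level(G)>=1
  process F: level=0
    F->G: in-degree(G)=0, level(G)=1, enqueue
  process G: level=1
    G->C: in-degree(C)=0, level(C)=2, enqueue
    G->D: in-degree(D)=1, level(D)>=2
    G->E: in-degree(E)=0, level(E)=2, enqueue
  process C: level=2
  process E: level=2
    E->A: in-degree(A)=0, level(A)=3, enqueue
    E->D: in-degree(D)=0, level(D)=3, enqueue
  process A: level=3
  process D: level=3
All levels: A:3, B:0, C:2, D:3, E:2, F:0, G:1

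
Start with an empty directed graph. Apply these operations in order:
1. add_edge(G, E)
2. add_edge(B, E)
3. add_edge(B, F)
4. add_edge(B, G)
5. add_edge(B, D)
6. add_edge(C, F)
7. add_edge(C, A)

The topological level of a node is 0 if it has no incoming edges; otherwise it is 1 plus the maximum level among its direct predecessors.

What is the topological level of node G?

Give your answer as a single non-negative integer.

Answer: 1

Derivation:
Op 1: add_edge(G, E). Edges now: 1
Op 2: add_edge(B, E). Edges now: 2
Op 3: add_edge(B, F). Edges now: 3
Op 4: add_edge(B, G). Edges now: 4
Op 5: add_edge(B, D). Edges now: 5
Op 6: add_edge(C, F). Edges now: 6
Op 7: add_edge(C, A). Edges now: 7
Compute levels (Kahn BFS):
  sources (in-degree 0): B, C
  process B: level=0
    B->D: in-degree(D)=0, level(D)=1, enqueue
    B->E: in-degree(E)=1, level(E)>=1
    B->F: in-degree(F)=1, level(F)>=1
    B->G: in-degree(G)=0, level(G)=1, enqueue
  process C: level=0
    C->A: in-degree(A)=0, level(A)=1, enqueue
    C->F: in-degree(F)=0, level(F)=1, enqueue
  process D: level=1
  process G: level=1
    G->E: in-degree(E)=0, level(E)=2, enqueue
  process A: level=1
  process F: level=1
  process E: level=2
All levels: A:1, B:0, C:0, D:1, E:2, F:1, G:1
level(G) = 1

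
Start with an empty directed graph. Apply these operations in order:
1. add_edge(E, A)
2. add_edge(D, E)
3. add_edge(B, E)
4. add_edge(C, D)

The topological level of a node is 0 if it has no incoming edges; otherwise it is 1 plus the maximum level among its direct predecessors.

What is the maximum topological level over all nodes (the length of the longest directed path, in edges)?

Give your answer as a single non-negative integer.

Answer: 3

Derivation:
Op 1: add_edge(E, A). Edges now: 1
Op 2: add_edge(D, E). Edges now: 2
Op 3: add_edge(B, E). Edges now: 3
Op 4: add_edge(C, D). Edges now: 4
Compute levels (Kahn BFS):
  sources (in-degree 0): B, C
  process B: level=0
    B->E: in-degree(E)=1, level(E)>=1
  process C: level=0
    C->D: in-degree(D)=0, level(D)=1, enqueue
  process D: level=1
    D->E: in-degree(E)=0, level(E)=2, enqueue
  process E: level=2
    E->A: in-degree(A)=0, level(A)=3, enqueue
  process A: level=3
All levels: A:3, B:0, C:0, D:1, E:2
max level = 3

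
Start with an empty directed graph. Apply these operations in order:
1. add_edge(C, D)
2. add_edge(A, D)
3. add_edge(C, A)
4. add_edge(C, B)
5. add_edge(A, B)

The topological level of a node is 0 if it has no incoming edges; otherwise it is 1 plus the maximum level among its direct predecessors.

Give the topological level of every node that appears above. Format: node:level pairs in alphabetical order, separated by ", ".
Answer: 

Answer: A:1, B:2, C:0, D:2

Derivation:
Op 1: add_edge(C, D). Edges now: 1
Op 2: add_edge(A, D). Edges now: 2
Op 3: add_edge(C, A). Edges now: 3
Op 4: add_edge(C, B). Edges now: 4
Op 5: add_edge(A, B). Edges now: 5
Compute levels (Kahn BFS):
  sources (in-degree 0): C
  process C: level=0
    C->A: in-degree(A)=0, level(A)=1, enqueue
    C->B: in-degree(B)=1, level(B)>=1
    C->D: in-degree(D)=1, level(D)>=1
  process A: level=1
    A->B: in-degree(B)=0, level(B)=2, enqueue
    A->D: in-degree(D)=0, level(D)=2, enqueue
  process B: level=2
  process D: level=2
All levels: A:1, B:2, C:0, D:2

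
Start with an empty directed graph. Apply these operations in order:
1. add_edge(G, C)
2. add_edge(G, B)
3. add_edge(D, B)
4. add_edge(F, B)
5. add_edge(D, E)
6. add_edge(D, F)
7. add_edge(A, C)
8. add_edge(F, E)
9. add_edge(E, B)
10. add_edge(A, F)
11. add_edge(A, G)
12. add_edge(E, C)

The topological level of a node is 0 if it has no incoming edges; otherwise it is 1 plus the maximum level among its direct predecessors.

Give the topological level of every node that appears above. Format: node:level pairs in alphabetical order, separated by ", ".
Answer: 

Op 1: add_edge(G, C). Edges now: 1
Op 2: add_edge(G, B). Edges now: 2
Op 3: add_edge(D, B). Edges now: 3
Op 4: add_edge(F, B). Edges now: 4
Op 5: add_edge(D, E). Edges now: 5
Op 6: add_edge(D, F). Edges now: 6
Op 7: add_edge(A, C). Edges now: 7
Op 8: add_edge(F, E). Edges now: 8
Op 9: add_edge(E, B). Edges now: 9
Op 10: add_edge(A, F). Edges now: 10
Op 11: add_edge(A, G). Edges now: 11
Op 12: add_edge(E, C). Edges now: 12
Compute levels (Kahn BFS):
  sources (in-degree 0): A, D
  process A: level=0
    A->C: in-degree(C)=2, level(C)>=1
    A->F: in-degree(F)=1, level(F)>=1
    A->G: in-degree(G)=0, level(G)=1, enqueue
  process D: level=0
    D->B: in-degree(B)=3, level(B)>=1
    D->E: in-degree(E)=1, level(E)>=1
    D->F: in-degree(F)=0, level(F)=1, enqueue
  process G: level=1
    G->B: in-degree(B)=2, level(B)>=2
    G->C: in-degree(C)=1, level(C)>=2
  process F: level=1
    F->B: in-degree(B)=1, level(B)>=2
    F->E: in-degree(E)=0, level(E)=2, enqueue
  process E: level=2
    E->B: in-degree(B)=0, level(B)=3, enqueue
    E->C: in-degree(C)=0, level(C)=3, enqueue
  process B: level=3
  process C: level=3
All levels: A:0, B:3, C:3, D:0, E:2, F:1, G:1

Answer: A:0, B:3, C:3, D:0, E:2, F:1, G:1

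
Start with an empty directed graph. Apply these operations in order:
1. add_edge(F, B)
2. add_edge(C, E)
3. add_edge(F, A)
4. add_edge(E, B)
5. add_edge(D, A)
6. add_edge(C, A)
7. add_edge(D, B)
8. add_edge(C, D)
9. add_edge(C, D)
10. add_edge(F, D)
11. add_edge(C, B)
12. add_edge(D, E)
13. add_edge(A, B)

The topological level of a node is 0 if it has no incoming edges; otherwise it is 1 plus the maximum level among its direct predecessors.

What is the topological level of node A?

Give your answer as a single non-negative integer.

Answer: 2

Derivation:
Op 1: add_edge(F, B). Edges now: 1
Op 2: add_edge(C, E). Edges now: 2
Op 3: add_edge(F, A). Edges now: 3
Op 4: add_edge(E, B). Edges now: 4
Op 5: add_edge(D, A). Edges now: 5
Op 6: add_edge(C, A). Edges now: 6
Op 7: add_edge(D, B). Edges now: 7
Op 8: add_edge(C, D). Edges now: 8
Op 9: add_edge(C, D) (duplicate, no change). Edges now: 8
Op 10: add_edge(F, D). Edges now: 9
Op 11: add_edge(C, B). Edges now: 10
Op 12: add_edge(D, E). Edges now: 11
Op 13: add_edge(A, B). Edges now: 12
Compute levels (Kahn BFS):
  sources (in-degree 0): C, F
  process C: level=0
    C->A: in-degree(A)=2, level(A)>=1
    C->B: in-degree(B)=4, level(B)>=1
    C->D: in-degree(D)=1, level(D)>=1
    C->E: in-degree(E)=1, level(E)>=1
  process F: level=0
    F->A: in-degree(A)=1, level(A)>=1
    F->B: in-degree(B)=3, level(B)>=1
    F->D: in-degree(D)=0, level(D)=1, enqueue
  process D: level=1
    D->A: in-degree(A)=0, level(A)=2, enqueue
    D->B: in-degree(B)=2, level(B)>=2
    D->E: in-degree(E)=0, level(E)=2, enqueue
  process A: level=2
    A->B: in-degree(B)=1, level(B)>=3
  process E: level=2
    E->B: in-degree(B)=0, level(B)=3, enqueue
  process B: level=3
All levels: A:2, B:3, C:0, D:1, E:2, F:0
level(A) = 2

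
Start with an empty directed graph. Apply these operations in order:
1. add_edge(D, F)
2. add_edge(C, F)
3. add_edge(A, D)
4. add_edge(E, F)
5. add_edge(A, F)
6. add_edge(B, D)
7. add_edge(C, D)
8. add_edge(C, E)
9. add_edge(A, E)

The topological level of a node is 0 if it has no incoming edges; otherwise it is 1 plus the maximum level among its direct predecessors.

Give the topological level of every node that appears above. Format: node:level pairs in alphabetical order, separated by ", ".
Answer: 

Answer: A:0, B:0, C:0, D:1, E:1, F:2

Derivation:
Op 1: add_edge(D, F). Edges now: 1
Op 2: add_edge(C, F). Edges now: 2
Op 3: add_edge(A, D). Edges now: 3
Op 4: add_edge(E, F). Edges now: 4
Op 5: add_edge(A, F). Edges now: 5
Op 6: add_edge(B, D). Edges now: 6
Op 7: add_edge(C, D). Edges now: 7
Op 8: add_edge(C, E). Edges now: 8
Op 9: add_edge(A, E). Edges now: 9
Compute levels (Kahn BFS):
  sources (in-degree 0): A, B, C
  process A: level=0
    A->D: in-degree(D)=2, level(D)>=1
    A->E: in-degree(E)=1, level(E)>=1
    A->F: in-degree(F)=3, level(F)>=1
  process B: level=0
    B->D: in-degree(D)=1, level(D)>=1
  process C: level=0
    C->D: in-degree(D)=0, level(D)=1, enqueue
    C->E: in-degree(E)=0, level(E)=1, enqueue
    C->F: in-degree(F)=2, level(F)>=1
  process D: level=1
    D->F: in-degree(F)=1, level(F)>=2
  process E: level=1
    E->F: in-degree(F)=0, level(F)=2, enqueue
  process F: level=2
All levels: A:0, B:0, C:0, D:1, E:1, F:2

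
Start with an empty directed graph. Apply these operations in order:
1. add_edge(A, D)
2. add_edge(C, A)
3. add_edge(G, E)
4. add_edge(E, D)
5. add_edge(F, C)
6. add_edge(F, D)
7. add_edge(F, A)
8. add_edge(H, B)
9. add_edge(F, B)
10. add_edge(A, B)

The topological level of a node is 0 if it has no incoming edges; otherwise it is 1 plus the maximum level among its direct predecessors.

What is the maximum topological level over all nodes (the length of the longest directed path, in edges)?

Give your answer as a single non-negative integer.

Op 1: add_edge(A, D). Edges now: 1
Op 2: add_edge(C, A). Edges now: 2
Op 3: add_edge(G, E). Edges now: 3
Op 4: add_edge(E, D). Edges now: 4
Op 5: add_edge(F, C). Edges now: 5
Op 6: add_edge(F, D). Edges now: 6
Op 7: add_edge(F, A). Edges now: 7
Op 8: add_edge(H, B). Edges now: 8
Op 9: add_edge(F, B). Edges now: 9
Op 10: add_edge(A, B). Edges now: 10
Compute levels (Kahn BFS):
  sources (in-degree 0): F, G, H
  process F: level=0
    F->A: in-degree(A)=1, level(A)>=1
    F->B: in-degree(B)=2, level(B)>=1
    F->C: in-degree(C)=0, level(C)=1, enqueue
    F->D: in-degree(D)=2, level(D)>=1
  process G: level=0
    G->E: in-degree(E)=0, level(E)=1, enqueue
  process H: level=0
    H->B: in-degree(B)=1, level(B)>=1
  process C: level=1
    C->A: in-degree(A)=0, level(A)=2, enqueue
  process E: level=1
    E->D: in-degree(D)=1, level(D)>=2
  process A: level=2
    A->B: in-degree(B)=0, level(B)=3, enqueue
    A->D: in-degree(D)=0, level(D)=3, enqueue
  process B: level=3
  process D: level=3
All levels: A:2, B:3, C:1, D:3, E:1, F:0, G:0, H:0
max level = 3

Answer: 3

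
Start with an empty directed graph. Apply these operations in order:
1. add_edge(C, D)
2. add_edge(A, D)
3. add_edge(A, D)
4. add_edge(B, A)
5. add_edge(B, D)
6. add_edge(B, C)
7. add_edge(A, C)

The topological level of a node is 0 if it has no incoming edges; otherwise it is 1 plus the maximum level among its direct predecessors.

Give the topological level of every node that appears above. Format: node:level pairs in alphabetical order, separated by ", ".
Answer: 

Answer: A:1, B:0, C:2, D:3

Derivation:
Op 1: add_edge(C, D). Edges now: 1
Op 2: add_edge(A, D). Edges now: 2
Op 3: add_edge(A, D) (duplicate, no change). Edges now: 2
Op 4: add_edge(B, A). Edges now: 3
Op 5: add_edge(B, D). Edges now: 4
Op 6: add_edge(B, C). Edges now: 5
Op 7: add_edge(A, C). Edges now: 6
Compute levels (Kahn BFS):
  sources (in-degree 0): B
  process B: level=0
    B->A: in-degree(A)=0, level(A)=1, enqueue
    B->C: in-degree(C)=1, level(C)>=1
    B->D: in-degree(D)=2, level(D)>=1
  process A: level=1
    A->C: in-degree(C)=0, level(C)=2, enqueue
    A->D: in-degree(D)=1, level(D)>=2
  process C: level=2
    C->D: in-degree(D)=0, level(D)=3, enqueue
  process D: level=3
All levels: A:1, B:0, C:2, D:3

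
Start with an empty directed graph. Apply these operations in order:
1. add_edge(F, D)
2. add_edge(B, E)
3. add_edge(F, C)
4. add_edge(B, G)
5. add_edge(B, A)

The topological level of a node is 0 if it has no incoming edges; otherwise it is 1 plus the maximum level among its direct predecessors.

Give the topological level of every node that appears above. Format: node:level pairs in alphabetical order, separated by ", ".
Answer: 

Answer: A:1, B:0, C:1, D:1, E:1, F:0, G:1

Derivation:
Op 1: add_edge(F, D). Edges now: 1
Op 2: add_edge(B, E). Edges now: 2
Op 3: add_edge(F, C). Edges now: 3
Op 4: add_edge(B, G). Edges now: 4
Op 5: add_edge(B, A). Edges now: 5
Compute levels (Kahn BFS):
  sources (in-degree 0): B, F
  process B: level=0
    B->A: in-degree(A)=0, level(A)=1, enqueue
    B->E: in-degree(E)=0, level(E)=1, enqueue
    B->G: in-degree(G)=0, level(G)=1, enqueue
  process F: level=0
    F->C: in-degree(C)=0, level(C)=1, enqueue
    F->D: in-degree(D)=0, level(D)=1, enqueue
  process A: level=1
  process E: level=1
  process G: level=1
  process C: level=1
  process D: level=1
All levels: A:1, B:0, C:1, D:1, E:1, F:0, G:1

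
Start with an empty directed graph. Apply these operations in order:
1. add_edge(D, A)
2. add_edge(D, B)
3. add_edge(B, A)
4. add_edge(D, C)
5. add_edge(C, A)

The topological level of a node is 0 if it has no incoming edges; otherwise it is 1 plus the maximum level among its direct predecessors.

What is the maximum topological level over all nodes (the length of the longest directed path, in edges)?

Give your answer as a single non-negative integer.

Op 1: add_edge(D, A). Edges now: 1
Op 2: add_edge(D, B). Edges now: 2
Op 3: add_edge(B, A). Edges now: 3
Op 4: add_edge(D, C). Edges now: 4
Op 5: add_edge(C, A). Edges now: 5
Compute levels (Kahn BFS):
  sources (in-degree 0): D
  process D: level=0
    D->A: in-degree(A)=2, level(A)>=1
    D->B: in-degree(B)=0, level(B)=1, enqueue
    D->C: in-degree(C)=0, level(C)=1, enqueue
  process B: level=1
    B->A: in-degree(A)=1, level(A)>=2
  process C: level=1
    C->A: in-degree(A)=0, level(A)=2, enqueue
  process A: level=2
All levels: A:2, B:1, C:1, D:0
max level = 2

Answer: 2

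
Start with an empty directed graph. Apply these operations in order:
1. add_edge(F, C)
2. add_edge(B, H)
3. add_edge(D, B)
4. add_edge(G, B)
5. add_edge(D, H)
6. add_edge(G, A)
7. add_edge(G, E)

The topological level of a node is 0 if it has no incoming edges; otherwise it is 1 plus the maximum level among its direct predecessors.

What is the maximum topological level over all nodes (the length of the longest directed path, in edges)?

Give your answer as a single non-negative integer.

Answer: 2

Derivation:
Op 1: add_edge(F, C). Edges now: 1
Op 2: add_edge(B, H). Edges now: 2
Op 3: add_edge(D, B). Edges now: 3
Op 4: add_edge(G, B). Edges now: 4
Op 5: add_edge(D, H). Edges now: 5
Op 6: add_edge(G, A). Edges now: 6
Op 7: add_edge(G, E). Edges now: 7
Compute levels (Kahn BFS):
  sources (in-degree 0): D, F, G
  process D: level=0
    D->B: in-degree(B)=1, level(B)>=1
    D->H: in-degree(H)=1, level(H)>=1
  process F: level=0
    F->C: in-degree(C)=0, level(C)=1, enqueue
  process G: level=0
    G->A: in-degree(A)=0, level(A)=1, enqueue
    G->B: in-degree(B)=0, level(B)=1, enqueue
    G->E: in-degree(E)=0, level(E)=1, enqueue
  process C: level=1
  process A: level=1
  process B: level=1
    B->H: in-degree(H)=0, level(H)=2, enqueue
  process E: level=1
  process H: level=2
All levels: A:1, B:1, C:1, D:0, E:1, F:0, G:0, H:2
max level = 2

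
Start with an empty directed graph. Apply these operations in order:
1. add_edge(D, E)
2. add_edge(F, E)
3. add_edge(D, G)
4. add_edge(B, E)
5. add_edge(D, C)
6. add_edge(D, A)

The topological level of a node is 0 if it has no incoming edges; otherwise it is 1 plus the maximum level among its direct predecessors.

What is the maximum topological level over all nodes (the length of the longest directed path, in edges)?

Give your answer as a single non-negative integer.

Op 1: add_edge(D, E). Edges now: 1
Op 2: add_edge(F, E). Edges now: 2
Op 3: add_edge(D, G). Edges now: 3
Op 4: add_edge(B, E). Edges now: 4
Op 5: add_edge(D, C). Edges now: 5
Op 6: add_edge(D, A). Edges now: 6
Compute levels (Kahn BFS):
  sources (in-degree 0): B, D, F
  process B: level=0
    B->E: in-degree(E)=2, level(E)>=1
  process D: level=0
    D->A: in-degree(A)=0, level(A)=1, enqueue
    D->C: in-degree(C)=0, level(C)=1, enqueue
    D->E: in-degree(E)=1, level(E)>=1
    D->G: in-degree(G)=0, level(G)=1, enqueue
  process F: level=0
    F->E: in-degree(E)=0, level(E)=1, enqueue
  process A: level=1
  process C: level=1
  process G: level=1
  process E: level=1
All levels: A:1, B:0, C:1, D:0, E:1, F:0, G:1
max level = 1

Answer: 1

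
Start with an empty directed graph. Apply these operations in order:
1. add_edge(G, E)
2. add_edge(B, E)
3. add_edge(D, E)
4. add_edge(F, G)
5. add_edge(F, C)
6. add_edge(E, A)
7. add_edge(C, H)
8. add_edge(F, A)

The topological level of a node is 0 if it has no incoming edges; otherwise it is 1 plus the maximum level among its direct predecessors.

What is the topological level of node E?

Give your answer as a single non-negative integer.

Op 1: add_edge(G, E). Edges now: 1
Op 2: add_edge(B, E). Edges now: 2
Op 3: add_edge(D, E). Edges now: 3
Op 4: add_edge(F, G). Edges now: 4
Op 5: add_edge(F, C). Edges now: 5
Op 6: add_edge(E, A). Edges now: 6
Op 7: add_edge(C, H). Edges now: 7
Op 8: add_edge(F, A). Edges now: 8
Compute levels (Kahn BFS):
  sources (in-degree 0): B, D, F
  process B: level=0
    B->E: in-degree(E)=2, level(E)>=1
  process D: level=0
    D->E: in-degree(E)=1, level(E)>=1
  process F: level=0
    F->A: in-degree(A)=1, level(A)>=1
    F->C: in-degree(C)=0, level(C)=1, enqueue
    F->G: in-degree(G)=0, level(G)=1, enqueue
  process C: level=1
    C->H: in-degree(H)=0, level(H)=2, enqueue
  process G: level=1
    G->E: in-degree(E)=0, level(E)=2, enqueue
  process H: level=2
  process E: level=2
    E->A: in-degree(A)=0, level(A)=3, enqueue
  process A: level=3
All levels: A:3, B:0, C:1, D:0, E:2, F:0, G:1, H:2
level(E) = 2

Answer: 2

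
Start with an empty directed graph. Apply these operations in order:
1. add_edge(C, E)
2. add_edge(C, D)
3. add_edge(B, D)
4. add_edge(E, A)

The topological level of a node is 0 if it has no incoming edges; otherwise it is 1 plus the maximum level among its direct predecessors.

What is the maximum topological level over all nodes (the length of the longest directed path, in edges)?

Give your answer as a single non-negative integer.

Op 1: add_edge(C, E). Edges now: 1
Op 2: add_edge(C, D). Edges now: 2
Op 3: add_edge(B, D). Edges now: 3
Op 4: add_edge(E, A). Edges now: 4
Compute levels (Kahn BFS):
  sources (in-degree 0): B, C
  process B: level=0
    B->D: in-degree(D)=1, level(D)>=1
  process C: level=0
    C->D: in-degree(D)=0, level(D)=1, enqueue
    C->E: in-degree(E)=0, level(E)=1, enqueue
  process D: level=1
  process E: level=1
    E->A: in-degree(A)=0, level(A)=2, enqueue
  process A: level=2
All levels: A:2, B:0, C:0, D:1, E:1
max level = 2

Answer: 2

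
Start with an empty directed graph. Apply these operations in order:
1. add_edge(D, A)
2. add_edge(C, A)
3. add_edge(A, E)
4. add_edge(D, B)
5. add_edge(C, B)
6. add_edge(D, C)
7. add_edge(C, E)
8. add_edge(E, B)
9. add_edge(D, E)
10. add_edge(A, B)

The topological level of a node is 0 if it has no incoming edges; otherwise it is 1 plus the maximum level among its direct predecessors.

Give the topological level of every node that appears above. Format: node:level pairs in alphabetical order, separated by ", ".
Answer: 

Answer: A:2, B:4, C:1, D:0, E:3

Derivation:
Op 1: add_edge(D, A). Edges now: 1
Op 2: add_edge(C, A). Edges now: 2
Op 3: add_edge(A, E). Edges now: 3
Op 4: add_edge(D, B). Edges now: 4
Op 5: add_edge(C, B). Edges now: 5
Op 6: add_edge(D, C). Edges now: 6
Op 7: add_edge(C, E). Edges now: 7
Op 8: add_edge(E, B). Edges now: 8
Op 9: add_edge(D, E). Edges now: 9
Op 10: add_edge(A, B). Edges now: 10
Compute levels (Kahn BFS):
  sources (in-degree 0): D
  process D: level=0
    D->A: in-degree(A)=1, level(A)>=1
    D->B: in-degree(B)=3, level(B)>=1
    D->C: in-degree(C)=0, level(C)=1, enqueue
    D->E: in-degree(E)=2, level(E)>=1
  process C: level=1
    C->A: in-degree(A)=0, level(A)=2, enqueue
    C->B: in-degree(B)=2, level(B)>=2
    C->E: in-degree(E)=1, level(E)>=2
  process A: level=2
    A->B: in-degree(B)=1, level(B)>=3
    A->E: in-degree(E)=0, level(E)=3, enqueue
  process E: level=3
    E->B: in-degree(B)=0, level(B)=4, enqueue
  process B: level=4
All levels: A:2, B:4, C:1, D:0, E:3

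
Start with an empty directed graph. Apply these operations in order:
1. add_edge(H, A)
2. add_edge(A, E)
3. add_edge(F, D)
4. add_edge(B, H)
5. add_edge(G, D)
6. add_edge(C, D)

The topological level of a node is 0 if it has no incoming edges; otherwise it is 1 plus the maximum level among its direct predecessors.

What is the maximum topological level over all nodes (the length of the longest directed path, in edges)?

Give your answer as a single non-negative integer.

Answer: 3

Derivation:
Op 1: add_edge(H, A). Edges now: 1
Op 2: add_edge(A, E). Edges now: 2
Op 3: add_edge(F, D). Edges now: 3
Op 4: add_edge(B, H). Edges now: 4
Op 5: add_edge(G, D). Edges now: 5
Op 6: add_edge(C, D). Edges now: 6
Compute levels (Kahn BFS):
  sources (in-degree 0): B, C, F, G
  process B: level=0
    B->H: in-degree(H)=0, level(H)=1, enqueue
  process C: level=0
    C->D: in-degree(D)=2, level(D)>=1
  process F: level=0
    F->D: in-degree(D)=1, level(D)>=1
  process G: level=0
    G->D: in-degree(D)=0, level(D)=1, enqueue
  process H: level=1
    H->A: in-degree(A)=0, level(A)=2, enqueue
  process D: level=1
  process A: level=2
    A->E: in-degree(E)=0, level(E)=3, enqueue
  process E: level=3
All levels: A:2, B:0, C:0, D:1, E:3, F:0, G:0, H:1
max level = 3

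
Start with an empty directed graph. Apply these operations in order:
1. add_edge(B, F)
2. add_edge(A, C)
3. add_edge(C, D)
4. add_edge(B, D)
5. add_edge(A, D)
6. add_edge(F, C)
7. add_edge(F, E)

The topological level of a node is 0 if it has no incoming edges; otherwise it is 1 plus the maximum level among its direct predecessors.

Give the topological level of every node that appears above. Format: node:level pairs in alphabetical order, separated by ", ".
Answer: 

Answer: A:0, B:0, C:2, D:3, E:2, F:1

Derivation:
Op 1: add_edge(B, F). Edges now: 1
Op 2: add_edge(A, C). Edges now: 2
Op 3: add_edge(C, D). Edges now: 3
Op 4: add_edge(B, D). Edges now: 4
Op 5: add_edge(A, D). Edges now: 5
Op 6: add_edge(F, C). Edges now: 6
Op 7: add_edge(F, E). Edges now: 7
Compute levels (Kahn BFS):
  sources (in-degree 0): A, B
  process A: level=0
    A->C: in-degree(C)=1, level(C)>=1
    A->D: in-degree(D)=2, level(D)>=1
  process B: level=0
    B->D: in-degree(D)=1, level(D)>=1
    B->F: in-degree(F)=0, level(F)=1, enqueue
  process F: level=1
    F->C: in-degree(C)=0, level(C)=2, enqueue
    F->E: in-degree(E)=0, level(E)=2, enqueue
  process C: level=2
    C->D: in-degree(D)=0, level(D)=3, enqueue
  process E: level=2
  process D: level=3
All levels: A:0, B:0, C:2, D:3, E:2, F:1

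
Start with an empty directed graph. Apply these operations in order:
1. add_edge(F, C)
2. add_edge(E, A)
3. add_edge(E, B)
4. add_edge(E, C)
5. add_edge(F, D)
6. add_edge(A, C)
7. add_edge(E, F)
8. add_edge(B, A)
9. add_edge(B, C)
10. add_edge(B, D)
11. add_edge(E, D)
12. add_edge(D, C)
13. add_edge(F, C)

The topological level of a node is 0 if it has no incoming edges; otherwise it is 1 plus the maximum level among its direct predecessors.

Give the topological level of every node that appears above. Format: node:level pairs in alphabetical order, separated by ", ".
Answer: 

Op 1: add_edge(F, C). Edges now: 1
Op 2: add_edge(E, A). Edges now: 2
Op 3: add_edge(E, B). Edges now: 3
Op 4: add_edge(E, C). Edges now: 4
Op 5: add_edge(F, D). Edges now: 5
Op 6: add_edge(A, C). Edges now: 6
Op 7: add_edge(E, F). Edges now: 7
Op 8: add_edge(B, A). Edges now: 8
Op 9: add_edge(B, C). Edges now: 9
Op 10: add_edge(B, D). Edges now: 10
Op 11: add_edge(E, D). Edges now: 11
Op 12: add_edge(D, C). Edges now: 12
Op 13: add_edge(F, C) (duplicate, no change). Edges now: 12
Compute levels (Kahn BFS):
  sources (in-degree 0): E
  process E: level=0
    E->A: in-degree(A)=1, level(A)>=1
    E->B: in-degree(B)=0, level(B)=1, enqueue
    E->C: in-degree(C)=4, level(C)>=1
    E->D: in-degree(D)=2, level(D)>=1
    E->F: in-degree(F)=0, level(F)=1, enqueue
  process B: level=1
    B->A: in-degree(A)=0, level(A)=2, enqueue
    B->C: in-degree(C)=3, level(C)>=2
    B->D: in-degree(D)=1, level(D)>=2
  process F: level=1
    F->C: in-degree(C)=2, level(C)>=2
    F->D: in-degree(D)=0, level(D)=2, enqueue
  process A: level=2
    A->C: in-degree(C)=1, level(C)>=3
  process D: level=2
    D->C: in-degree(C)=0, level(C)=3, enqueue
  process C: level=3
All levels: A:2, B:1, C:3, D:2, E:0, F:1

Answer: A:2, B:1, C:3, D:2, E:0, F:1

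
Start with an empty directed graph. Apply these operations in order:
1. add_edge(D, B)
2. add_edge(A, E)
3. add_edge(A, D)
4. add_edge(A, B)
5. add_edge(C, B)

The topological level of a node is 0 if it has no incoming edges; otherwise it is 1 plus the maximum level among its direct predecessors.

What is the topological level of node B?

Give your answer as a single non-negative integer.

Answer: 2

Derivation:
Op 1: add_edge(D, B). Edges now: 1
Op 2: add_edge(A, E). Edges now: 2
Op 3: add_edge(A, D). Edges now: 3
Op 4: add_edge(A, B). Edges now: 4
Op 5: add_edge(C, B). Edges now: 5
Compute levels (Kahn BFS):
  sources (in-degree 0): A, C
  process A: level=0
    A->B: in-degree(B)=2, level(B)>=1
    A->D: in-degree(D)=0, level(D)=1, enqueue
    A->E: in-degree(E)=0, level(E)=1, enqueue
  process C: level=0
    C->B: in-degree(B)=1, level(B)>=1
  process D: level=1
    D->B: in-degree(B)=0, level(B)=2, enqueue
  process E: level=1
  process B: level=2
All levels: A:0, B:2, C:0, D:1, E:1
level(B) = 2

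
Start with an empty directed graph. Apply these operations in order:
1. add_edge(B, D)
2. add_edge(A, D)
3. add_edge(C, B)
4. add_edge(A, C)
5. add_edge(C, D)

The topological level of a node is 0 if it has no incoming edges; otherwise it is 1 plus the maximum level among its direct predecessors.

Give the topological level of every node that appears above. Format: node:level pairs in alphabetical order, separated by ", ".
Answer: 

Answer: A:0, B:2, C:1, D:3

Derivation:
Op 1: add_edge(B, D). Edges now: 1
Op 2: add_edge(A, D). Edges now: 2
Op 3: add_edge(C, B). Edges now: 3
Op 4: add_edge(A, C). Edges now: 4
Op 5: add_edge(C, D). Edges now: 5
Compute levels (Kahn BFS):
  sources (in-degree 0): A
  process A: level=0
    A->C: in-degree(C)=0, level(C)=1, enqueue
    A->D: in-degree(D)=2, level(D)>=1
  process C: level=1
    C->B: in-degree(B)=0, level(B)=2, enqueue
    C->D: in-degree(D)=1, level(D)>=2
  process B: level=2
    B->D: in-degree(D)=0, level(D)=3, enqueue
  process D: level=3
All levels: A:0, B:2, C:1, D:3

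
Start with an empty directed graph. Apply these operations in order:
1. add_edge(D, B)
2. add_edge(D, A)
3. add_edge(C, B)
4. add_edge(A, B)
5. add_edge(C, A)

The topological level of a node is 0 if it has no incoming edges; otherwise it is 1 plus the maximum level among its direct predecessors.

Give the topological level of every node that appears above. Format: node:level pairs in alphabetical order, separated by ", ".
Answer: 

Answer: A:1, B:2, C:0, D:0

Derivation:
Op 1: add_edge(D, B). Edges now: 1
Op 2: add_edge(D, A). Edges now: 2
Op 3: add_edge(C, B). Edges now: 3
Op 4: add_edge(A, B). Edges now: 4
Op 5: add_edge(C, A). Edges now: 5
Compute levels (Kahn BFS):
  sources (in-degree 0): C, D
  process C: level=0
    C->A: in-degree(A)=1, level(A)>=1
    C->B: in-degree(B)=2, level(B)>=1
  process D: level=0
    D->A: in-degree(A)=0, level(A)=1, enqueue
    D->B: in-degree(B)=1, level(B)>=1
  process A: level=1
    A->B: in-degree(B)=0, level(B)=2, enqueue
  process B: level=2
All levels: A:1, B:2, C:0, D:0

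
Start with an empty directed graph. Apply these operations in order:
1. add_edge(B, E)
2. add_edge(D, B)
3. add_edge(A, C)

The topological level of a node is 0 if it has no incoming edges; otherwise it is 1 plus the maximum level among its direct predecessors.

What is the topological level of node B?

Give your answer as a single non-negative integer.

Op 1: add_edge(B, E). Edges now: 1
Op 2: add_edge(D, B). Edges now: 2
Op 3: add_edge(A, C). Edges now: 3
Compute levels (Kahn BFS):
  sources (in-degree 0): A, D
  process A: level=0
    A->C: in-degree(C)=0, level(C)=1, enqueue
  process D: level=0
    D->B: in-degree(B)=0, level(B)=1, enqueue
  process C: level=1
  process B: level=1
    B->E: in-degree(E)=0, level(E)=2, enqueue
  process E: level=2
All levels: A:0, B:1, C:1, D:0, E:2
level(B) = 1

Answer: 1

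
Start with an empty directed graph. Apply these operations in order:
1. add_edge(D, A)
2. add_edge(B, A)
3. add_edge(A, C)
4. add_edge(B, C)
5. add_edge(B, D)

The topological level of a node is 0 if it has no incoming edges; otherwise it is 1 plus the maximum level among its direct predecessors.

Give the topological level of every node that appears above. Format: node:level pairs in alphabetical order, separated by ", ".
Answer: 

Op 1: add_edge(D, A). Edges now: 1
Op 2: add_edge(B, A). Edges now: 2
Op 3: add_edge(A, C). Edges now: 3
Op 4: add_edge(B, C). Edges now: 4
Op 5: add_edge(B, D). Edges now: 5
Compute levels (Kahn BFS):
  sources (in-degree 0): B
  process B: level=0
    B->A: in-degree(A)=1, level(A)>=1
    B->C: in-degree(C)=1, level(C)>=1
    B->D: in-degree(D)=0, level(D)=1, enqueue
  process D: level=1
    D->A: in-degree(A)=0, level(A)=2, enqueue
  process A: level=2
    A->C: in-degree(C)=0, level(C)=3, enqueue
  process C: level=3
All levels: A:2, B:0, C:3, D:1

Answer: A:2, B:0, C:3, D:1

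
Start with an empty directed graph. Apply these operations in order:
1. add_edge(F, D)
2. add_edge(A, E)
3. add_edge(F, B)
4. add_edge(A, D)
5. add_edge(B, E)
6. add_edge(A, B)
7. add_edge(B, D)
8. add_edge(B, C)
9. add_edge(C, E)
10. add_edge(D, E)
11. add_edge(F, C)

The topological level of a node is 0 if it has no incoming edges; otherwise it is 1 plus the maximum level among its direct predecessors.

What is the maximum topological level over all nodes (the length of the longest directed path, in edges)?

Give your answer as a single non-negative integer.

Answer: 3

Derivation:
Op 1: add_edge(F, D). Edges now: 1
Op 2: add_edge(A, E). Edges now: 2
Op 3: add_edge(F, B). Edges now: 3
Op 4: add_edge(A, D). Edges now: 4
Op 5: add_edge(B, E). Edges now: 5
Op 6: add_edge(A, B). Edges now: 6
Op 7: add_edge(B, D). Edges now: 7
Op 8: add_edge(B, C). Edges now: 8
Op 9: add_edge(C, E). Edges now: 9
Op 10: add_edge(D, E). Edges now: 10
Op 11: add_edge(F, C). Edges now: 11
Compute levels (Kahn BFS):
  sources (in-degree 0): A, F
  process A: level=0
    A->B: in-degree(B)=1, level(B)>=1
    A->D: in-degree(D)=2, level(D)>=1
    A->E: in-degree(E)=3, level(E)>=1
  process F: level=0
    F->B: in-degree(B)=0, level(B)=1, enqueue
    F->C: in-degree(C)=1, level(C)>=1
    F->D: in-degree(D)=1, level(D)>=1
  process B: level=1
    B->C: in-degree(C)=0, level(C)=2, enqueue
    B->D: in-degree(D)=0, level(D)=2, enqueue
    B->E: in-degree(E)=2, level(E)>=2
  process C: level=2
    C->E: in-degree(E)=1, level(E)>=3
  process D: level=2
    D->E: in-degree(E)=0, level(E)=3, enqueue
  process E: level=3
All levels: A:0, B:1, C:2, D:2, E:3, F:0
max level = 3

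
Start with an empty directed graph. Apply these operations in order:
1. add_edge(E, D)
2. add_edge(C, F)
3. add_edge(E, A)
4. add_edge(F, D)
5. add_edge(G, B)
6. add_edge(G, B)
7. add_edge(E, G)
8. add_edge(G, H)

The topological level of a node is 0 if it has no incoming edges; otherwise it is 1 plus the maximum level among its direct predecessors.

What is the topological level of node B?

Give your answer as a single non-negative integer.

Answer: 2

Derivation:
Op 1: add_edge(E, D). Edges now: 1
Op 2: add_edge(C, F). Edges now: 2
Op 3: add_edge(E, A). Edges now: 3
Op 4: add_edge(F, D). Edges now: 4
Op 5: add_edge(G, B). Edges now: 5
Op 6: add_edge(G, B) (duplicate, no change). Edges now: 5
Op 7: add_edge(E, G). Edges now: 6
Op 8: add_edge(G, H). Edges now: 7
Compute levels (Kahn BFS):
  sources (in-degree 0): C, E
  process C: level=0
    C->F: in-degree(F)=0, level(F)=1, enqueue
  process E: level=0
    E->A: in-degree(A)=0, level(A)=1, enqueue
    E->D: in-degree(D)=1, level(D)>=1
    E->G: in-degree(G)=0, level(G)=1, enqueue
  process F: level=1
    F->D: in-degree(D)=0, level(D)=2, enqueue
  process A: level=1
  process G: level=1
    G->B: in-degree(B)=0, level(B)=2, enqueue
    G->H: in-degree(H)=0, level(H)=2, enqueue
  process D: level=2
  process B: level=2
  process H: level=2
All levels: A:1, B:2, C:0, D:2, E:0, F:1, G:1, H:2
level(B) = 2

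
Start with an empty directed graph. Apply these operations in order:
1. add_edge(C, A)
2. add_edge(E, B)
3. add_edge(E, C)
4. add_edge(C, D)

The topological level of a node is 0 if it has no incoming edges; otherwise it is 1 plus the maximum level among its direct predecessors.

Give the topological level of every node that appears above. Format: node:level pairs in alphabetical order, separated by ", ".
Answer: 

Answer: A:2, B:1, C:1, D:2, E:0

Derivation:
Op 1: add_edge(C, A). Edges now: 1
Op 2: add_edge(E, B). Edges now: 2
Op 3: add_edge(E, C). Edges now: 3
Op 4: add_edge(C, D). Edges now: 4
Compute levels (Kahn BFS):
  sources (in-degree 0): E
  process E: level=0
    E->B: in-degree(B)=0, level(B)=1, enqueue
    E->C: in-degree(C)=0, level(C)=1, enqueue
  process B: level=1
  process C: level=1
    C->A: in-degree(A)=0, level(A)=2, enqueue
    C->D: in-degree(D)=0, level(D)=2, enqueue
  process A: level=2
  process D: level=2
All levels: A:2, B:1, C:1, D:2, E:0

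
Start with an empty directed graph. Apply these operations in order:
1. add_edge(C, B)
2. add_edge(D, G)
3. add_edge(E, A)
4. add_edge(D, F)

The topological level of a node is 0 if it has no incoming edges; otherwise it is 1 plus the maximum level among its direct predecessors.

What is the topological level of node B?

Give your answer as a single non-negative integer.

Answer: 1

Derivation:
Op 1: add_edge(C, B). Edges now: 1
Op 2: add_edge(D, G). Edges now: 2
Op 3: add_edge(E, A). Edges now: 3
Op 4: add_edge(D, F). Edges now: 4
Compute levels (Kahn BFS):
  sources (in-degree 0): C, D, E
  process C: level=0
    C->B: in-degree(B)=0, level(B)=1, enqueue
  process D: level=0
    D->F: in-degree(F)=0, level(F)=1, enqueue
    D->G: in-degree(G)=0, level(G)=1, enqueue
  process E: level=0
    E->A: in-degree(A)=0, level(A)=1, enqueue
  process B: level=1
  process F: level=1
  process G: level=1
  process A: level=1
All levels: A:1, B:1, C:0, D:0, E:0, F:1, G:1
level(B) = 1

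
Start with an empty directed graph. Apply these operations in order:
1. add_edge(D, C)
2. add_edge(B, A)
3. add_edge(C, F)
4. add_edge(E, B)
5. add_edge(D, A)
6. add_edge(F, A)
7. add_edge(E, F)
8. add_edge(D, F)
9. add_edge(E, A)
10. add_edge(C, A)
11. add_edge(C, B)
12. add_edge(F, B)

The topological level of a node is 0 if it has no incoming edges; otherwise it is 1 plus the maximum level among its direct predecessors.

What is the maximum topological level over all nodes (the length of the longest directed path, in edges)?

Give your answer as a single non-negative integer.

Op 1: add_edge(D, C). Edges now: 1
Op 2: add_edge(B, A). Edges now: 2
Op 3: add_edge(C, F). Edges now: 3
Op 4: add_edge(E, B). Edges now: 4
Op 5: add_edge(D, A). Edges now: 5
Op 6: add_edge(F, A). Edges now: 6
Op 7: add_edge(E, F). Edges now: 7
Op 8: add_edge(D, F). Edges now: 8
Op 9: add_edge(E, A). Edges now: 9
Op 10: add_edge(C, A). Edges now: 10
Op 11: add_edge(C, B). Edges now: 11
Op 12: add_edge(F, B). Edges now: 12
Compute levels (Kahn BFS):
  sources (in-degree 0): D, E
  process D: level=0
    D->A: in-degree(A)=4, level(A)>=1
    D->C: in-degree(C)=0, level(C)=1, enqueue
    D->F: in-degree(F)=2, level(F)>=1
  process E: level=0
    E->A: in-degree(A)=3, level(A)>=1
    E->B: in-degree(B)=2, level(B)>=1
    E->F: in-degree(F)=1, level(F)>=1
  process C: level=1
    C->A: in-degree(A)=2, level(A)>=2
    C->B: in-degree(B)=1, level(B)>=2
    C->F: in-degree(F)=0, level(F)=2, enqueue
  process F: level=2
    F->A: in-degree(A)=1, level(A)>=3
    F->B: in-degree(B)=0, level(B)=3, enqueue
  process B: level=3
    B->A: in-degree(A)=0, level(A)=4, enqueue
  process A: level=4
All levels: A:4, B:3, C:1, D:0, E:0, F:2
max level = 4

Answer: 4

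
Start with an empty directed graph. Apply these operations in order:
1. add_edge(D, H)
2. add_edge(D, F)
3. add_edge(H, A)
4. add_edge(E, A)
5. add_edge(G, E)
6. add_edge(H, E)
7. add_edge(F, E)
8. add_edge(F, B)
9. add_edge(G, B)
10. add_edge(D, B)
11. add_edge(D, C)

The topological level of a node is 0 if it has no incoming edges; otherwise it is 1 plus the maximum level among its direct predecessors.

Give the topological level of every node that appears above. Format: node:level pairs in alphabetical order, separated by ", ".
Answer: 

Answer: A:3, B:2, C:1, D:0, E:2, F:1, G:0, H:1

Derivation:
Op 1: add_edge(D, H). Edges now: 1
Op 2: add_edge(D, F). Edges now: 2
Op 3: add_edge(H, A). Edges now: 3
Op 4: add_edge(E, A). Edges now: 4
Op 5: add_edge(G, E). Edges now: 5
Op 6: add_edge(H, E). Edges now: 6
Op 7: add_edge(F, E). Edges now: 7
Op 8: add_edge(F, B). Edges now: 8
Op 9: add_edge(G, B). Edges now: 9
Op 10: add_edge(D, B). Edges now: 10
Op 11: add_edge(D, C). Edges now: 11
Compute levels (Kahn BFS):
  sources (in-degree 0): D, G
  process D: level=0
    D->B: in-degree(B)=2, level(B)>=1
    D->C: in-degree(C)=0, level(C)=1, enqueue
    D->F: in-degree(F)=0, level(F)=1, enqueue
    D->H: in-degree(H)=0, level(H)=1, enqueue
  process G: level=0
    G->B: in-degree(B)=1, level(B)>=1
    G->E: in-degree(E)=2, level(E)>=1
  process C: level=1
  process F: level=1
    F->B: in-degree(B)=0, level(B)=2, enqueue
    F->E: in-degree(E)=1, level(E)>=2
  process H: level=1
    H->A: in-degree(A)=1, level(A)>=2
    H->E: in-degree(E)=0, level(E)=2, enqueue
  process B: level=2
  process E: level=2
    E->A: in-degree(A)=0, level(A)=3, enqueue
  process A: level=3
All levels: A:3, B:2, C:1, D:0, E:2, F:1, G:0, H:1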